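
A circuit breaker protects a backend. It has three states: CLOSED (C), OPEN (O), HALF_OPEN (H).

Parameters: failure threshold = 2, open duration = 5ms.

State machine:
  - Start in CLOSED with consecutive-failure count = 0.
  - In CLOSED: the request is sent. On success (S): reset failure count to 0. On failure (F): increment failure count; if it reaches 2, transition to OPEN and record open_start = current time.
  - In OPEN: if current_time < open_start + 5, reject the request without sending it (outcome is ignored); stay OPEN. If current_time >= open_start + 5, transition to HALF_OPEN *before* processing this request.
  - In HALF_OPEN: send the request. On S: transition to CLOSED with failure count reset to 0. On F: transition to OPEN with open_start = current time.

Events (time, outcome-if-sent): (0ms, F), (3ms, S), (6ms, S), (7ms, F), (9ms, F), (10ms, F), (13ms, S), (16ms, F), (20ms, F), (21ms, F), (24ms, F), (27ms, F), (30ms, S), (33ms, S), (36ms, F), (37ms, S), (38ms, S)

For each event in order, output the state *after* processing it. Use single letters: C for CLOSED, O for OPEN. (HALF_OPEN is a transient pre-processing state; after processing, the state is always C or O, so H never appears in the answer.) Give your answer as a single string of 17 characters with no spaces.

State after each event:
  event#1 t=0ms outcome=F: state=CLOSED
  event#2 t=3ms outcome=S: state=CLOSED
  event#3 t=6ms outcome=S: state=CLOSED
  event#4 t=7ms outcome=F: state=CLOSED
  event#5 t=9ms outcome=F: state=OPEN
  event#6 t=10ms outcome=F: state=OPEN
  event#7 t=13ms outcome=S: state=OPEN
  event#8 t=16ms outcome=F: state=OPEN
  event#9 t=20ms outcome=F: state=OPEN
  event#10 t=21ms outcome=F: state=OPEN
  event#11 t=24ms outcome=F: state=OPEN
  event#12 t=27ms outcome=F: state=OPEN
  event#13 t=30ms outcome=S: state=OPEN
  event#14 t=33ms outcome=S: state=CLOSED
  event#15 t=36ms outcome=F: state=CLOSED
  event#16 t=37ms outcome=S: state=CLOSED
  event#17 t=38ms outcome=S: state=CLOSED

Answer: CCCCOOOOOOOOOCCCC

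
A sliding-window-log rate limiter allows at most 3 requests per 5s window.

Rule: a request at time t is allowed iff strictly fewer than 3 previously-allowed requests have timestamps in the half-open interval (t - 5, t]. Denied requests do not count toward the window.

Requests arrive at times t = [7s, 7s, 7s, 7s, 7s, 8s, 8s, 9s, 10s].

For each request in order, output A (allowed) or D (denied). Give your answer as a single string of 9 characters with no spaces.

Answer: AAADDDDDD

Derivation:
Tracking allowed requests in the window:
  req#1 t=7s: ALLOW
  req#2 t=7s: ALLOW
  req#3 t=7s: ALLOW
  req#4 t=7s: DENY
  req#5 t=7s: DENY
  req#6 t=8s: DENY
  req#7 t=8s: DENY
  req#8 t=9s: DENY
  req#9 t=10s: DENY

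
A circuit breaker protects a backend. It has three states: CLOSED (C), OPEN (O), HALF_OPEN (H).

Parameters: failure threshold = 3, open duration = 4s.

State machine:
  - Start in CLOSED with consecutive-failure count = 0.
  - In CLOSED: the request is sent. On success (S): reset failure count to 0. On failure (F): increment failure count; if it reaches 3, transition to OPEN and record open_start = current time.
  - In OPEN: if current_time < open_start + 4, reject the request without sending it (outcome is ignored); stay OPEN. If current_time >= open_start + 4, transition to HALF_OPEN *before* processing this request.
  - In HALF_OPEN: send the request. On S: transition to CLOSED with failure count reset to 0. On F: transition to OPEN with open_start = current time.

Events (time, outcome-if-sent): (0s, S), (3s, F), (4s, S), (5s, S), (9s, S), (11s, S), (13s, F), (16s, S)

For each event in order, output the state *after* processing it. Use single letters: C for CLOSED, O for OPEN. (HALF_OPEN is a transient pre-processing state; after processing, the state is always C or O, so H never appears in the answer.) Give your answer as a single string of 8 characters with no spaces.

State after each event:
  event#1 t=0s outcome=S: state=CLOSED
  event#2 t=3s outcome=F: state=CLOSED
  event#3 t=4s outcome=S: state=CLOSED
  event#4 t=5s outcome=S: state=CLOSED
  event#5 t=9s outcome=S: state=CLOSED
  event#6 t=11s outcome=S: state=CLOSED
  event#7 t=13s outcome=F: state=CLOSED
  event#8 t=16s outcome=S: state=CLOSED

Answer: CCCCCCCC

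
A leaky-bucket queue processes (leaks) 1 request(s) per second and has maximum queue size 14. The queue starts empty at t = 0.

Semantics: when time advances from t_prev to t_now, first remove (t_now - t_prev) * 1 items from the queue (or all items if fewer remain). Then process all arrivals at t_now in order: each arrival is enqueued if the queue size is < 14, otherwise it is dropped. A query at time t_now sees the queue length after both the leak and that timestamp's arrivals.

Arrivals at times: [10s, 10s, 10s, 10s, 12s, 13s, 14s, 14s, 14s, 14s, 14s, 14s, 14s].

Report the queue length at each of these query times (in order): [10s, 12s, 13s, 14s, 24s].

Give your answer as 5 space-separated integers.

Answer: 4 3 3 9 0

Derivation:
Queue lengths at query times:
  query t=10s: backlog = 4
  query t=12s: backlog = 3
  query t=13s: backlog = 3
  query t=14s: backlog = 9
  query t=24s: backlog = 0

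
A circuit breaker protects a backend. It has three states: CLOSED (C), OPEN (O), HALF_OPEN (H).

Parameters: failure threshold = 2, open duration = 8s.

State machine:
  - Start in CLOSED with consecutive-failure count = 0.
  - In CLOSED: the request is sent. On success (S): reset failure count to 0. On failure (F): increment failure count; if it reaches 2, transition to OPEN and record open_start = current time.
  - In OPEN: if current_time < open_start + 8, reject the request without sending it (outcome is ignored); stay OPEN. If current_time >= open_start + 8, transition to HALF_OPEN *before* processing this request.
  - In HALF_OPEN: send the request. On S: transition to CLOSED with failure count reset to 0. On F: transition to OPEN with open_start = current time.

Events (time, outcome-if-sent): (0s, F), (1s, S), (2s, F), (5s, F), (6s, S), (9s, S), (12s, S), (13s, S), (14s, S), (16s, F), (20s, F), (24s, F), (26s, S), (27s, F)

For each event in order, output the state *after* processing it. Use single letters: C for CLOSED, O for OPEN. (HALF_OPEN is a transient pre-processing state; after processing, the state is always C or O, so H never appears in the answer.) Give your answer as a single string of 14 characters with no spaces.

Answer: CCCOOOOCCCOOOO

Derivation:
State after each event:
  event#1 t=0s outcome=F: state=CLOSED
  event#2 t=1s outcome=S: state=CLOSED
  event#3 t=2s outcome=F: state=CLOSED
  event#4 t=5s outcome=F: state=OPEN
  event#5 t=6s outcome=S: state=OPEN
  event#6 t=9s outcome=S: state=OPEN
  event#7 t=12s outcome=S: state=OPEN
  event#8 t=13s outcome=S: state=CLOSED
  event#9 t=14s outcome=S: state=CLOSED
  event#10 t=16s outcome=F: state=CLOSED
  event#11 t=20s outcome=F: state=OPEN
  event#12 t=24s outcome=F: state=OPEN
  event#13 t=26s outcome=S: state=OPEN
  event#14 t=27s outcome=F: state=OPEN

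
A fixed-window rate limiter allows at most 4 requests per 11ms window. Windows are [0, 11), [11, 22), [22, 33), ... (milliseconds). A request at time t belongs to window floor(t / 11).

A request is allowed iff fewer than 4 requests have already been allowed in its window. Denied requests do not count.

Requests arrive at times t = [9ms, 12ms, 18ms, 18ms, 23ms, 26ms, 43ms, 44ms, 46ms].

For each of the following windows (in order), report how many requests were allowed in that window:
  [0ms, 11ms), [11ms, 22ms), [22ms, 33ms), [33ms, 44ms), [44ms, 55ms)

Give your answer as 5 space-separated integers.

Answer: 1 3 2 1 2

Derivation:
Processing requests:
  req#1 t=9ms (window 0): ALLOW
  req#2 t=12ms (window 1): ALLOW
  req#3 t=18ms (window 1): ALLOW
  req#4 t=18ms (window 1): ALLOW
  req#5 t=23ms (window 2): ALLOW
  req#6 t=26ms (window 2): ALLOW
  req#7 t=43ms (window 3): ALLOW
  req#8 t=44ms (window 4): ALLOW
  req#9 t=46ms (window 4): ALLOW

Allowed counts by window: 1 3 2 1 2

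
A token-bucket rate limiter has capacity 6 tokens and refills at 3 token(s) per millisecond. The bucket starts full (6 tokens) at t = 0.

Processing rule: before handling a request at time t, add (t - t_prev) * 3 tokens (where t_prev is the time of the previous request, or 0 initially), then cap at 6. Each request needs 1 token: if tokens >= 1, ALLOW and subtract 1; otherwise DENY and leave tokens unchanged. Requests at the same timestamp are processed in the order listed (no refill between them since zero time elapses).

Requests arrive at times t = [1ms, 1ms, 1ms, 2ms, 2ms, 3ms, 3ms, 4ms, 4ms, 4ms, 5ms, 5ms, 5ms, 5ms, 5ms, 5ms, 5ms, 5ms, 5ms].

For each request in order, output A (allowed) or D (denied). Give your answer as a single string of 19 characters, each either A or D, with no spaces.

Simulating step by step:
  req#1 t=1ms: ALLOW
  req#2 t=1ms: ALLOW
  req#3 t=1ms: ALLOW
  req#4 t=2ms: ALLOW
  req#5 t=2ms: ALLOW
  req#6 t=3ms: ALLOW
  req#7 t=3ms: ALLOW
  req#8 t=4ms: ALLOW
  req#9 t=4ms: ALLOW
  req#10 t=4ms: ALLOW
  req#11 t=5ms: ALLOW
  req#12 t=5ms: ALLOW
  req#13 t=5ms: ALLOW
  req#14 t=5ms: ALLOW
  req#15 t=5ms: ALLOW
  req#16 t=5ms: ALLOW
  req#17 t=5ms: DENY
  req#18 t=5ms: DENY
  req#19 t=5ms: DENY

Answer: AAAAAAAAAAAAAAAADDD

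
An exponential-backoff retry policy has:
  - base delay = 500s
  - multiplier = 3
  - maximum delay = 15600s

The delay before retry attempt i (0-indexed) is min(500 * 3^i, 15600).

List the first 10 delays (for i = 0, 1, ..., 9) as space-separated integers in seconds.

Answer: 500 1500 4500 13500 15600 15600 15600 15600 15600 15600

Derivation:
Computing each delay:
  i=0: min(500*3^0, 15600) = 500
  i=1: min(500*3^1, 15600) = 1500
  i=2: min(500*3^2, 15600) = 4500
  i=3: min(500*3^3, 15600) = 13500
  i=4: min(500*3^4, 15600) = 15600
  i=5: min(500*3^5, 15600) = 15600
  i=6: min(500*3^6, 15600) = 15600
  i=7: min(500*3^7, 15600) = 15600
  i=8: min(500*3^8, 15600) = 15600
  i=9: min(500*3^9, 15600) = 15600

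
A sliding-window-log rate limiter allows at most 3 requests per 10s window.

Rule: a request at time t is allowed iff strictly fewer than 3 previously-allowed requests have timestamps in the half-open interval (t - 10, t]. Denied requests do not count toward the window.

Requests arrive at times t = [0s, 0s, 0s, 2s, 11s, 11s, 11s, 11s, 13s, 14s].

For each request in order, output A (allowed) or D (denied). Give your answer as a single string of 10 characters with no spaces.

Answer: AAADAAADDD

Derivation:
Tracking allowed requests in the window:
  req#1 t=0s: ALLOW
  req#2 t=0s: ALLOW
  req#3 t=0s: ALLOW
  req#4 t=2s: DENY
  req#5 t=11s: ALLOW
  req#6 t=11s: ALLOW
  req#7 t=11s: ALLOW
  req#8 t=11s: DENY
  req#9 t=13s: DENY
  req#10 t=14s: DENY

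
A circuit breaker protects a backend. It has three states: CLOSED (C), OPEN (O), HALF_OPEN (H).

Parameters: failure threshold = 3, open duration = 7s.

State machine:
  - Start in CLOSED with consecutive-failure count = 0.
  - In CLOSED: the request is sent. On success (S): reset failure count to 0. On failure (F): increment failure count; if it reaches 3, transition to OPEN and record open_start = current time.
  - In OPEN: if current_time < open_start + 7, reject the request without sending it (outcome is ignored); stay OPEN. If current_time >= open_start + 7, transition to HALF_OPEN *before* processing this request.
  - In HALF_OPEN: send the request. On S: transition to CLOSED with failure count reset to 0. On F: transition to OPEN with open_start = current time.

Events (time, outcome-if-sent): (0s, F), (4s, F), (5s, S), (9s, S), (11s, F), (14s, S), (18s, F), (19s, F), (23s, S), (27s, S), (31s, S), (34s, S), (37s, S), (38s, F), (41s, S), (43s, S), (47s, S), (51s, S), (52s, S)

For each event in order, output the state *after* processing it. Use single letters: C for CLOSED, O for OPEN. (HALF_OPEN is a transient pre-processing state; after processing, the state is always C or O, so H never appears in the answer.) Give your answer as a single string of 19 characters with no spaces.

State after each event:
  event#1 t=0s outcome=F: state=CLOSED
  event#2 t=4s outcome=F: state=CLOSED
  event#3 t=5s outcome=S: state=CLOSED
  event#4 t=9s outcome=S: state=CLOSED
  event#5 t=11s outcome=F: state=CLOSED
  event#6 t=14s outcome=S: state=CLOSED
  event#7 t=18s outcome=F: state=CLOSED
  event#8 t=19s outcome=F: state=CLOSED
  event#9 t=23s outcome=S: state=CLOSED
  event#10 t=27s outcome=S: state=CLOSED
  event#11 t=31s outcome=S: state=CLOSED
  event#12 t=34s outcome=S: state=CLOSED
  event#13 t=37s outcome=S: state=CLOSED
  event#14 t=38s outcome=F: state=CLOSED
  event#15 t=41s outcome=S: state=CLOSED
  event#16 t=43s outcome=S: state=CLOSED
  event#17 t=47s outcome=S: state=CLOSED
  event#18 t=51s outcome=S: state=CLOSED
  event#19 t=52s outcome=S: state=CLOSED

Answer: CCCCCCCCCCCCCCCCCCC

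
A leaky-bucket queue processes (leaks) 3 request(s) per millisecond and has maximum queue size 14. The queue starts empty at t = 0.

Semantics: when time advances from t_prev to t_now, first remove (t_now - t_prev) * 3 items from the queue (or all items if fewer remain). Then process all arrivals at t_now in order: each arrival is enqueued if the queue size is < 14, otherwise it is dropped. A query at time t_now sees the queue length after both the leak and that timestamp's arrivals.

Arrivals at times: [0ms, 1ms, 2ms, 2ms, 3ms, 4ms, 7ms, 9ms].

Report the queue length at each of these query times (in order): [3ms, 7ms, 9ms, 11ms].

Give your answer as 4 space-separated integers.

Answer: 1 1 1 0

Derivation:
Queue lengths at query times:
  query t=3ms: backlog = 1
  query t=7ms: backlog = 1
  query t=9ms: backlog = 1
  query t=11ms: backlog = 0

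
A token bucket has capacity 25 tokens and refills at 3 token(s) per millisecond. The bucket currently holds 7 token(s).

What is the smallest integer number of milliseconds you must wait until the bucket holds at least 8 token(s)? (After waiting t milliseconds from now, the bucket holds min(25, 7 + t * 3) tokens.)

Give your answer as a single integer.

Need 7 + t * 3 >= 8, so t >= 1/3.
Smallest integer t = ceil(1/3) = 1.

Answer: 1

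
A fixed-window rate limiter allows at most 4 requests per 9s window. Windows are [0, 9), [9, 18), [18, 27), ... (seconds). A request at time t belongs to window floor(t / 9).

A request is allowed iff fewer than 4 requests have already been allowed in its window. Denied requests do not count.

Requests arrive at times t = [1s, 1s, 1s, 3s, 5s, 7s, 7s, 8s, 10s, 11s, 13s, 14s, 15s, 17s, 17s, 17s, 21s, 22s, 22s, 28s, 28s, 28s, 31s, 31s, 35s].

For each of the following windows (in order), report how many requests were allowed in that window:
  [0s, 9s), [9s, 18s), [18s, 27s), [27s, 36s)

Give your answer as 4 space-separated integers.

Processing requests:
  req#1 t=1s (window 0): ALLOW
  req#2 t=1s (window 0): ALLOW
  req#3 t=1s (window 0): ALLOW
  req#4 t=3s (window 0): ALLOW
  req#5 t=5s (window 0): DENY
  req#6 t=7s (window 0): DENY
  req#7 t=7s (window 0): DENY
  req#8 t=8s (window 0): DENY
  req#9 t=10s (window 1): ALLOW
  req#10 t=11s (window 1): ALLOW
  req#11 t=13s (window 1): ALLOW
  req#12 t=14s (window 1): ALLOW
  req#13 t=15s (window 1): DENY
  req#14 t=17s (window 1): DENY
  req#15 t=17s (window 1): DENY
  req#16 t=17s (window 1): DENY
  req#17 t=21s (window 2): ALLOW
  req#18 t=22s (window 2): ALLOW
  req#19 t=22s (window 2): ALLOW
  req#20 t=28s (window 3): ALLOW
  req#21 t=28s (window 3): ALLOW
  req#22 t=28s (window 3): ALLOW
  req#23 t=31s (window 3): ALLOW
  req#24 t=31s (window 3): DENY
  req#25 t=35s (window 3): DENY

Allowed counts by window: 4 4 3 4

Answer: 4 4 3 4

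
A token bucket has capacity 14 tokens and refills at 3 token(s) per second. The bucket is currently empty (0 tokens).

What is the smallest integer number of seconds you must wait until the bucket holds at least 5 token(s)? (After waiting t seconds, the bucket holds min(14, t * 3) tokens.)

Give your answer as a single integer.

Answer: 2

Derivation:
Need t * 3 >= 5, so t >= 5/3.
Smallest integer t = ceil(5/3) = 2.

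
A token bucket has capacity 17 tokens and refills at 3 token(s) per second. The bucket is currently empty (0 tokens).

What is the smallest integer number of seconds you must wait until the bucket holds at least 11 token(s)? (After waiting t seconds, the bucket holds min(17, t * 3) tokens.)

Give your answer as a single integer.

Need t * 3 >= 11, so t >= 11/3.
Smallest integer t = ceil(11/3) = 4.

Answer: 4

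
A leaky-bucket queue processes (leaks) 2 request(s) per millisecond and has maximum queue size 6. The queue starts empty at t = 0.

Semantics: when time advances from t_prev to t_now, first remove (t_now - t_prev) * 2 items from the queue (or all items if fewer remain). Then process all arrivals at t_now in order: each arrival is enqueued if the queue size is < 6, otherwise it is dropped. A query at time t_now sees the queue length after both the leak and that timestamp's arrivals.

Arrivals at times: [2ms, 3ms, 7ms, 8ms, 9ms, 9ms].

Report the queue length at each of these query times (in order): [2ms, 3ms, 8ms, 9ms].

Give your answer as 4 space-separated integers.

Queue lengths at query times:
  query t=2ms: backlog = 1
  query t=3ms: backlog = 1
  query t=8ms: backlog = 1
  query t=9ms: backlog = 2

Answer: 1 1 1 2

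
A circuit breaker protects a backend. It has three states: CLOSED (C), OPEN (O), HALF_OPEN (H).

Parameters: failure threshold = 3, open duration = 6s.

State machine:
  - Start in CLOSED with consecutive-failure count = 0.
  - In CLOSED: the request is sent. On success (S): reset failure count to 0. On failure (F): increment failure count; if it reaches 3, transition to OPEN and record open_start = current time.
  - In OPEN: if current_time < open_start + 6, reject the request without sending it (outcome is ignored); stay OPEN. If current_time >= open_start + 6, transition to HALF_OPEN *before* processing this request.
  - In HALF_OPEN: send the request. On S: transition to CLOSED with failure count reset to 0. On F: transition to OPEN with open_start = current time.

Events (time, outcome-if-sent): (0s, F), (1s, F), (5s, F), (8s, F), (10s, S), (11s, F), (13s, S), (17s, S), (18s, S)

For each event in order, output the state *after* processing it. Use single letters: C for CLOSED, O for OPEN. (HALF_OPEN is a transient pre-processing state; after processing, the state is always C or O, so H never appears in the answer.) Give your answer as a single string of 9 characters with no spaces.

Answer: CCOOOOOCC

Derivation:
State after each event:
  event#1 t=0s outcome=F: state=CLOSED
  event#2 t=1s outcome=F: state=CLOSED
  event#3 t=5s outcome=F: state=OPEN
  event#4 t=8s outcome=F: state=OPEN
  event#5 t=10s outcome=S: state=OPEN
  event#6 t=11s outcome=F: state=OPEN
  event#7 t=13s outcome=S: state=OPEN
  event#8 t=17s outcome=S: state=CLOSED
  event#9 t=18s outcome=S: state=CLOSED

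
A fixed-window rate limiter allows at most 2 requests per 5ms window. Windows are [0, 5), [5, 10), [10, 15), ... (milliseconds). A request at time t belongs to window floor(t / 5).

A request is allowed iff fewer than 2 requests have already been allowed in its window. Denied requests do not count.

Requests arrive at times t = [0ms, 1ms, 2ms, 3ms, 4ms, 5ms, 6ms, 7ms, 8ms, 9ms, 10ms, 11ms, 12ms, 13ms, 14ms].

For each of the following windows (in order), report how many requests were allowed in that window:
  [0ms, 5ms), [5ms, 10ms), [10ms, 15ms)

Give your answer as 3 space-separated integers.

Processing requests:
  req#1 t=0ms (window 0): ALLOW
  req#2 t=1ms (window 0): ALLOW
  req#3 t=2ms (window 0): DENY
  req#4 t=3ms (window 0): DENY
  req#5 t=4ms (window 0): DENY
  req#6 t=5ms (window 1): ALLOW
  req#7 t=6ms (window 1): ALLOW
  req#8 t=7ms (window 1): DENY
  req#9 t=8ms (window 1): DENY
  req#10 t=9ms (window 1): DENY
  req#11 t=10ms (window 2): ALLOW
  req#12 t=11ms (window 2): ALLOW
  req#13 t=12ms (window 2): DENY
  req#14 t=13ms (window 2): DENY
  req#15 t=14ms (window 2): DENY

Allowed counts by window: 2 2 2

Answer: 2 2 2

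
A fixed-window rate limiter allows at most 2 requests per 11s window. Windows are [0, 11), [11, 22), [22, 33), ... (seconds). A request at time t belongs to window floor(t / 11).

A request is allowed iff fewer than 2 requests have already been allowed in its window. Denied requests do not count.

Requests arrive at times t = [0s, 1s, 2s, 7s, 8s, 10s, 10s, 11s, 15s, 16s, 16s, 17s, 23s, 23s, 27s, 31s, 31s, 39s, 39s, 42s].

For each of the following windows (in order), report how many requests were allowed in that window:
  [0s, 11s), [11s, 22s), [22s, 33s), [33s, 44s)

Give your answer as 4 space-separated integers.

Processing requests:
  req#1 t=0s (window 0): ALLOW
  req#2 t=1s (window 0): ALLOW
  req#3 t=2s (window 0): DENY
  req#4 t=7s (window 0): DENY
  req#5 t=8s (window 0): DENY
  req#6 t=10s (window 0): DENY
  req#7 t=10s (window 0): DENY
  req#8 t=11s (window 1): ALLOW
  req#9 t=15s (window 1): ALLOW
  req#10 t=16s (window 1): DENY
  req#11 t=16s (window 1): DENY
  req#12 t=17s (window 1): DENY
  req#13 t=23s (window 2): ALLOW
  req#14 t=23s (window 2): ALLOW
  req#15 t=27s (window 2): DENY
  req#16 t=31s (window 2): DENY
  req#17 t=31s (window 2): DENY
  req#18 t=39s (window 3): ALLOW
  req#19 t=39s (window 3): ALLOW
  req#20 t=42s (window 3): DENY

Allowed counts by window: 2 2 2 2

Answer: 2 2 2 2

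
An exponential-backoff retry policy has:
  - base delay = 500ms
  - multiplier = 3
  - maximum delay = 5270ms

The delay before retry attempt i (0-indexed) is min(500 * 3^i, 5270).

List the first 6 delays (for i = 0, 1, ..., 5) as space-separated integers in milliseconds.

Computing each delay:
  i=0: min(500*3^0, 5270) = 500
  i=1: min(500*3^1, 5270) = 1500
  i=2: min(500*3^2, 5270) = 4500
  i=3: min(500*3^3, 5270) = 5270
  i=4: min(500*3^4, 5270) = 5270
  i=5: min(500*3^5, 5270) = 5270

Answer: 500 1500 4500 5270 5270 5270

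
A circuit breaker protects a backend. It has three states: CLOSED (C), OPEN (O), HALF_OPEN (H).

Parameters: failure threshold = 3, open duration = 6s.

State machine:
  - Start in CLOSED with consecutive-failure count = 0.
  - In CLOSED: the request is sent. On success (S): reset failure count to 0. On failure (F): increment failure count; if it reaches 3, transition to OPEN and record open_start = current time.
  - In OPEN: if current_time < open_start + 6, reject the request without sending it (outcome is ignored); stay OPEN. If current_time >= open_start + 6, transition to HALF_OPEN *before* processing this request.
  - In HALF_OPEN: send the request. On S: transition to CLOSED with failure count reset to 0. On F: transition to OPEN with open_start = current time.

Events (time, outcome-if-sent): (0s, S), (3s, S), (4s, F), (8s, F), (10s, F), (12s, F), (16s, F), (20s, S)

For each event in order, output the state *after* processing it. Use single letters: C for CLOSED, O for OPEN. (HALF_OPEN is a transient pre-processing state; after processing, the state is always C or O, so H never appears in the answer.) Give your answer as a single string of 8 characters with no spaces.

Answer: CCCCOOOO

Derivation:
State after each event:
  event#1 t=0s outcome=S: state=CLOSED
  event#2 t=3s outcome=S: state=CLOSED
  event#3 t=4s outcome=F: state=CLOSED
  event#4 t=8s outcome=F: state=CLOSED
  event#5 t=10s outcome=F: state=OPEN
  event#6 t=12s outcome=F: state=OPEN
  event#7 t=16s outcome=F: state=OPEN
  event#8 t=20s outcome=S: state=OPEN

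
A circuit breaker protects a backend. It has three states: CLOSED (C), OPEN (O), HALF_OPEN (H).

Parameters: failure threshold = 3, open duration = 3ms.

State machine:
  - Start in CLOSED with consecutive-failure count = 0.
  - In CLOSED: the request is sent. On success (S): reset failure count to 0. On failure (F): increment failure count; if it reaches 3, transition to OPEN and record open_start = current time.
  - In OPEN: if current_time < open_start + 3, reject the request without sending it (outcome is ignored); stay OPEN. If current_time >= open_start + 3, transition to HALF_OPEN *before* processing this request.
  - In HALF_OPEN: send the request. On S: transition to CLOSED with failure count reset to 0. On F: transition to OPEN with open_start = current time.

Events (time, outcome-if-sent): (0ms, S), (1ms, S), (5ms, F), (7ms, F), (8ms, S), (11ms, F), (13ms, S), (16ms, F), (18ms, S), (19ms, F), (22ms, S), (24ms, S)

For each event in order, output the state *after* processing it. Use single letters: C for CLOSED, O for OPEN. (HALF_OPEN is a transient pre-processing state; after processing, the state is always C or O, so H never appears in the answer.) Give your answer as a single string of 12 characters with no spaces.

Answer: CCCCCCCCCCCC

Derivation:
State after each event:
  event#1 t=0ms outcome=S: state=CLOSED
  event#2 t=1ms outcome=S: state=CLOSED
  event#3 t=5ms outcome=F: state=CLOSED
  event#4 t=7ms outcome=F: state=CLOSED
  event#5 t=8ms outcome=S: state=CLOSED
  event#6 t=11ms outcome=F: state=CLOSED
  event#7 t=13ms outcome=S: state=CLOSED
  event#8 t=16ms outcome=F: state=CLOSED
  event#9 t=18ms outcome=S: state=CLOSED
  event#10 t=19ms outcome=F: state=CLOSED
  event#11 t=22ms outcome=S: state=CLOSED
  event#12 t=24ms outcome=S: state=CLOSED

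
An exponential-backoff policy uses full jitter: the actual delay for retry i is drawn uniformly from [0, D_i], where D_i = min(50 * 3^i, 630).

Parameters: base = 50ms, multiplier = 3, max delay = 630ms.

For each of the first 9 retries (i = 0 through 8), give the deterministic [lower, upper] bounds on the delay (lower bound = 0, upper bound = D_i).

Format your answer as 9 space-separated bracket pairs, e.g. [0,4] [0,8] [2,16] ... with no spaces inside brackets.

Answer: [0,50] [0,150] [0,450] [0,630] [0,630] [0,630] [0,630] [0,630] [0,630]

Derivation:
Computing bounds per retry:
  i=0: D_i=min(50*3^0,630)=50, bounds=[0,50]
  i=1: D_i=min(50*3^1,630)=150, bounds=[0,150]
  i=2: D_i=min(50*3^2,630)=450, bounds=[0,450]
  i=3: D_i=min(50*3^3,630)=630, bounds=[0,630]
  i=4: D_i=min(50*3^4,630)=630, bounds=[0,630]
  i=5: D_i=min(50*3^5,630)=630, bounds=[0,630]
  i=6: D_i=min(50*3^6,630)=630, bounds=[0,630]
  i=7: D_i=min(50*3^7,630)=630, bounds=[0,630]
  i=8: D_i=min(50*3^8,630)=630, bounds=[0,630]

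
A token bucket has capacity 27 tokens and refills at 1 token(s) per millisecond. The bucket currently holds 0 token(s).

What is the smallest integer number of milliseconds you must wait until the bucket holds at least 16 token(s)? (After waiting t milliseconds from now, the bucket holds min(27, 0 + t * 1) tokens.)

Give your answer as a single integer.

Answer: 16

Derivation:
Need 0 + t * 1 >= 16, so t >= 16/1.
Smallest integer t = ceil(16/1) = 16.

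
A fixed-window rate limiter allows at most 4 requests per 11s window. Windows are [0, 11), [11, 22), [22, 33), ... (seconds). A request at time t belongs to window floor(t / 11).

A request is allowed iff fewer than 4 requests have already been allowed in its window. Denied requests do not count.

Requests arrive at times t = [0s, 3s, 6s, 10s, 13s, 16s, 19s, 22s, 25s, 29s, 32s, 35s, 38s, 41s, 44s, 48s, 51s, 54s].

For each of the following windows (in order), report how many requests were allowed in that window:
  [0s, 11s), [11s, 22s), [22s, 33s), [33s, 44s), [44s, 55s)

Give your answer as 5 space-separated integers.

Processing requests:
  req#1 t=0s (window 0): ALLOW
  req#2 t=3s (window 0): ALLOW
  req#3 t=6s (window 0): ALLOW
  req#4 t=10s (window 0): ALLOW
  req#5 t=13s (window 1): ALLOW
  req#6 t=16s (window 1): ALLOW
  req#7 t=19s (window 1): ALLOW
  req#8 t=22s (window 2): ALLOW
  req#9 t=25s (window 2): ALLOW
  req#10 t=29s (window 2): ALLOW
  req#11 t=32s (window 2): ALLOW
  req#12 t=35s (window 3): ALLOW
  req#13 t=38s (window 3): ALLOW
  req#14 t=41s (window 3): ALLOW
  req#15 t=44s (window 4): ALLOW
  req#16 t=48s (window 4): ALLOW
  req#17 t=51s (window 4): ALLOW
  req#18 t=54s (window 4): ALLOW

Allowed counts by window: 4 3 4 3 4

Answer: 4 3 4 3 4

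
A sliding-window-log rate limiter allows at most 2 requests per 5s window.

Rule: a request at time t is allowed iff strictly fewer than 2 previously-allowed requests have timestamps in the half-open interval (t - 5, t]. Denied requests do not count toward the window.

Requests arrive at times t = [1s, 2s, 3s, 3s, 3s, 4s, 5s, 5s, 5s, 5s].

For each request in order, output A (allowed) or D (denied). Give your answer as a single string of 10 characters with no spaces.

Tracking allowed requests in the window:
  req#1 t=1s: ALLOW
  req#2 t=2s: ALLOW
  req#3 t=3s: DENY
  req#4 t=3s: DENY
  req#5 t=3s: DENY
  req#6 t=4s: DENY
  req#7 t=5s: DENY
  req#8 t=5s: DENY
  req#9 t=5s: DENY
  req#10 t=5s: DENY

Answer: AADDDDDDDD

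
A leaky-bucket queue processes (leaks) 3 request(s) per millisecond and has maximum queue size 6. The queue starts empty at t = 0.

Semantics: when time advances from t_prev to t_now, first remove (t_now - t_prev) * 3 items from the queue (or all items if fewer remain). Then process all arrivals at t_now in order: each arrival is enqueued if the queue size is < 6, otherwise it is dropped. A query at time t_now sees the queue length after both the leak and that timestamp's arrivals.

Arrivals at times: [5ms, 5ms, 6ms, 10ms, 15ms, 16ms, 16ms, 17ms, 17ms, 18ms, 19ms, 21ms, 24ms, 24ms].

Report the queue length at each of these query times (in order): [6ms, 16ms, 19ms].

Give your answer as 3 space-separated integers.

Queue lengths at query times:
  query t=6ms: backlog = 1
  query t=16ms: backlog = 2
  query t=19ms: backlog = 1

Answer: 1 2 1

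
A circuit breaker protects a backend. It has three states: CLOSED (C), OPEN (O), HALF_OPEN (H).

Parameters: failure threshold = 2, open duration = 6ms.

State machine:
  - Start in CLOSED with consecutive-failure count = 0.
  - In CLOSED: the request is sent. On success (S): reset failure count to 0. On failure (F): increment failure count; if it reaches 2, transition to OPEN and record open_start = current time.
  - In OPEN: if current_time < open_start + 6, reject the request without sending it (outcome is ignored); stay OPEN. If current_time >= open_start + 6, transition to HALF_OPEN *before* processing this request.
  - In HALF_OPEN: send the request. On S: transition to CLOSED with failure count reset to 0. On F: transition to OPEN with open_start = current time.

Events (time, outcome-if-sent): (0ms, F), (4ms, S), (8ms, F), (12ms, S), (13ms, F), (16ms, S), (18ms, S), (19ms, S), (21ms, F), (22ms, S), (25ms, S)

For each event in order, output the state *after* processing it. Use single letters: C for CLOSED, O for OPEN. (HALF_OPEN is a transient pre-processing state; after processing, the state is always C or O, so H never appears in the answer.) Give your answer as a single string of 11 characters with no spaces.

State after each event:
  event#1 t=0ms outcome=F: state=CLOSED
  event#2 t=4ms outcome=S: state=CLOSED
  event#3 t=8ms outcome=F: state=CLOSED
  event#4 t=12ms outcome=S: state=CLOSED
  event#5 t=13ms outcome=F: state=CLOSED
  event#6 t=16ms outcome=S: state=CLOSED
  event#7 t=18ms outcome=S: state=CLOSED
  event#8 t=19ms outcome=S: state=CLOSED
  event#9 t=21ms outcome=F: state=CLOSED
  event#10 t=22ms outcome=S: state=CLOSED
  event#11 t=25ms outcome=S: state=CLOSED

Answer: CCCCCCCCCCC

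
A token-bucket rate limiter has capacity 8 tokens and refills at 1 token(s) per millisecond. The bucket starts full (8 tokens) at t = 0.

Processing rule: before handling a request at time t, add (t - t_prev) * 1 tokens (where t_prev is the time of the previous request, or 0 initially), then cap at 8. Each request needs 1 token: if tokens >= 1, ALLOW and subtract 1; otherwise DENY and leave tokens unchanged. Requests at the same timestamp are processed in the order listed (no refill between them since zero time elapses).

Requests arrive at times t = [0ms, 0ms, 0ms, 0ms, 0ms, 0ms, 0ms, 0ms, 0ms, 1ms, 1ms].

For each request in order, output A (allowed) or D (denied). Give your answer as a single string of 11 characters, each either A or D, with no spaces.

Answer: AAAAAAAADAD

Derivation:
Simulating step by step:
  req#1 t=0ms: ALLOW
  req#2 t=0ms: ALLOW
  req#3 t=0ms: ALLOW
  req#4 t=0ms: ALLOW
  req#5 t=0ms: ALLOW
  req#6 t=0ms: ALLOW
  req#7 t=0ms: ALLOW
  req#8 t=0ms: ALLOW
  req#9 t=0ms: DENY
  req#10 t=1ms: ALLOW
  req#11 t=1ms: DENY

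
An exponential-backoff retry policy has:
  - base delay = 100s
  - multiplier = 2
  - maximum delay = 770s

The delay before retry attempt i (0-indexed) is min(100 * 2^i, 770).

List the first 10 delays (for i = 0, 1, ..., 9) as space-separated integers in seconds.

Computing each delay:
  i=0: min(100*2^0, 770) = 100
  i=1: min(100*2^1, 770) = 200
  i=2: min(100*2^2, 770) = 400
  i=3: min(100*2^3, 770) = 770
  i=4: min(100*2^4, 770) = 770
  i=5: min(100*2^5, 770) = 770
  i=6: min(100*2^6, 770) = 770
  i=7: min(100*2^7, 770) = 770
  i=8: min(100*2^8, 770) = 770
  i=9: min(100*2^9, 770) = 770

Answer: 100 200 400 770 770 770 770 770 770 770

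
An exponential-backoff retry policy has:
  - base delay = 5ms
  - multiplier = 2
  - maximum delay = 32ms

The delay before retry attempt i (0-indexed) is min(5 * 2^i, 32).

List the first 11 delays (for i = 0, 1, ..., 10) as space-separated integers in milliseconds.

Answer: 5 10 20 32 32 32 32 32 32 32 32

Derivation:
Computing each delay:
  i=0: min(5*2^0, 32) = 5
  i=1: min(5*2^1, 32) = 10
  i=2: min(5*2^2, 32) = 20
  i=3: min(5*2^3, 32) = 32
  i=4: min(5*2^4, 32) = 32
  i=5: min(5*2^5, 32) = 32
  i=6: min(5*2^6, 32) = 32
  i=7: min(5*2^7, 32) = 32
  i=8: min(5*2^8, 32) = 32
  i=9: min(5*2^9, 32) = 32
  i=10: min(5*2^10, 32) = 32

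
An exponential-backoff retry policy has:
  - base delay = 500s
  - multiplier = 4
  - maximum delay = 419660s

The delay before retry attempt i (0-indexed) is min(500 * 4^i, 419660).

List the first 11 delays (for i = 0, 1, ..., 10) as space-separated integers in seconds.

Answer: 500 2000 8000 32000 128000 419660 419660 419660 419660 419660 419660

Derivation:
Computing each delay:
  i=0: min(500*4^0, 419660) = 500
  i=1: min(500*4^1, 419660) = 2000
  i=2: min(500*4^2, 419660) = 8000
  i=3: min(500*4^3, 419660) = 32000
  i=4: min(500*4^4, 419660) = 128000
  i=5: min(500*4^5, 419660) = 419660
  i=6: min(500*4^6, 419660) = 419660
  i=7: min(500*4^7, 419660) = 419660
  i=8: min(500*4^8, 419660) = 419660
  i=9: min(500*4^9, 419660) = 419660
  i=10: min(500*4^10, 419660) = 419660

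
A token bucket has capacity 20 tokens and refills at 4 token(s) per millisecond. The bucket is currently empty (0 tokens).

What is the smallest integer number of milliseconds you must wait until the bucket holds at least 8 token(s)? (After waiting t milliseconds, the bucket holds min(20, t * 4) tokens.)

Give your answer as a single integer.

Answer: 2

Derivation:
Need t * 4 >= 8, so t >= 8/4.
Smallest integer t = ceil(8/4) = 2.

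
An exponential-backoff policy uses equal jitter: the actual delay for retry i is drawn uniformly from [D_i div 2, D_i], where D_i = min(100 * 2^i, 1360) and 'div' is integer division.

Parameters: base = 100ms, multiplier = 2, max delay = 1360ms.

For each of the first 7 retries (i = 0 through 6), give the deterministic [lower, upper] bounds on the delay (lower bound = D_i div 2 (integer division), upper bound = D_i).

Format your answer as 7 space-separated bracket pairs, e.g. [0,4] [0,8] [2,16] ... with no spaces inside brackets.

Computing bounds per retry:
  i=0: D_i=min(100*2^0,1360)=100, bounds=[50,100]
  i=1: D_i=min(100*2^1,1360)=200, bounds=[100,200]
  i=2: D_i=min(100*2^2,1360)=400, bounds=[200,400]
  i=3: D_i=min(100*2^3,1360)=800, bounds=[400,800]
  i=4: D_i=min(100*2^4,1360)=1360, bounds=[680,1360]
  i=5: D_i=min(100*2^5,1360)=1360, bounds=[680,1360]
  i=6: D_i=min(100*2^6,1360)=1360, bounds=[680,1360]

Answer: [50,100] [100,200] [200,400] [400,800] [680,1360] [680,1360] [680,1360]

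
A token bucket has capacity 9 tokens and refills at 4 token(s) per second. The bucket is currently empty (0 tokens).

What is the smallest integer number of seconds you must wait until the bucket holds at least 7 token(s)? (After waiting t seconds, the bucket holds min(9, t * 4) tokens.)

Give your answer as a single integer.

Answer: 2

Derivation:
Need t * 4 >= 7, so t >= 7/4.
Smallest integer t = ceil(7/4) = 2.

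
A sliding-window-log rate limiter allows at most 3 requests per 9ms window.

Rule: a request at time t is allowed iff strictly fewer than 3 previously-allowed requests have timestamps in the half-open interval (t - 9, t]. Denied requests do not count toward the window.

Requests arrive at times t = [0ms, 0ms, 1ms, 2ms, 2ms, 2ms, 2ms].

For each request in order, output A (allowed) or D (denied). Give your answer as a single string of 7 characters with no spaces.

Tracking allowed requests in the window:
  req#1 t=0ms: ALLOW
  req#2 t=0ms: ALLOW
  req#3 t=1ms: ALLOW
  req#4 t=2ms: DENY
  req#5 t=2ms: DENY
  req#6 t=2ms: DENY
  req#7 t=2ms: DENY

Answer: AAADDDD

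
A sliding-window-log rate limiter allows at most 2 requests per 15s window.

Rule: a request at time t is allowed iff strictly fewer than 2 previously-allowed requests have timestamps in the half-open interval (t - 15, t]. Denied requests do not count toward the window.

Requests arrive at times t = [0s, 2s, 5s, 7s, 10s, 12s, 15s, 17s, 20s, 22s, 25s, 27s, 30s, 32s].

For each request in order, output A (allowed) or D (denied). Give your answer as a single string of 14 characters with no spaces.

Answer: AADDDDAADDDDAA

Derivation:
Tracking allowed requests in the window:
  req#1 t=0s: ALLOW
  req#2 t=2s: ALLOW
  req#3 t=5s: DENY
  req#4 t=7s: DENY
  req#5 t=10s: DENY
  req#6 t=12s: DENY
  req#7 t=15s: ALLOW
  req#8 t=17s: ALLOW
  req#9 t=20s: DENY
  req#10 t=22s: DENY
  req#11 t=25s: DENY
  req#12 t=27s: DENY
  req#13 t=30s: ALLOW
  req#14 t=32s: ALLOW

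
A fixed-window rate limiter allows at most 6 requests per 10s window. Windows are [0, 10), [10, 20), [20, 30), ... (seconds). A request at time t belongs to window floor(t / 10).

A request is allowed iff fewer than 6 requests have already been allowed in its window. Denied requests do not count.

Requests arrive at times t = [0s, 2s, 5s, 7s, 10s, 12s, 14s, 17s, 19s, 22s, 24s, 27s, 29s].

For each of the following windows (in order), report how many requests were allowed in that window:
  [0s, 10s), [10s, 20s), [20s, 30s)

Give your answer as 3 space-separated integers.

Processing requests:
  req#1 t=0s (window 0): ALLOW
  req#2 t=2s (window 0): ALLOW
  req#3 t=5s (window 0): ALLOW
  req#4 t=7s (window 0): ALLOW
  req#5 t=10s (window 1): ALLOW
  req#6 t=12s (window 1): ALLOW
  req#7 t=14s (window 1): ALLOW
  req#8 t=17s (window 1): ALLOW
  req#9 t=19s (window 1): ALLOW
  req#10 t=22s (window 2): ALLOW
  req#11 t=24s (window 2): ALLOW
  req#12 t=27s (window 2): ALLOW
  req#13 t=29s (window 2): ALLOW

Allowed counts by window: 4 5 4

Answer: 4 5 4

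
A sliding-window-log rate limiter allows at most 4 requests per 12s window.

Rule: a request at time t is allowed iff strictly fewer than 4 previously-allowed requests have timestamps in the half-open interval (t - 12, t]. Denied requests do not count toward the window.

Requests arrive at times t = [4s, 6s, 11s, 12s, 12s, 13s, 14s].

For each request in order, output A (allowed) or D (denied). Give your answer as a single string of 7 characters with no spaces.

Answer: AAAADDD

Derivation:
Tracking allowed requests in the window:
  req#1 t=4s: ALLOW
  req#2 t=6s: ALLOW
  req#3 t=11s: ALLOW
  req#4 t=12s: ALLOW
  req#5 t=12s: DENY
  req#6 t=13s: DENY
  req#7 t=14s: DENY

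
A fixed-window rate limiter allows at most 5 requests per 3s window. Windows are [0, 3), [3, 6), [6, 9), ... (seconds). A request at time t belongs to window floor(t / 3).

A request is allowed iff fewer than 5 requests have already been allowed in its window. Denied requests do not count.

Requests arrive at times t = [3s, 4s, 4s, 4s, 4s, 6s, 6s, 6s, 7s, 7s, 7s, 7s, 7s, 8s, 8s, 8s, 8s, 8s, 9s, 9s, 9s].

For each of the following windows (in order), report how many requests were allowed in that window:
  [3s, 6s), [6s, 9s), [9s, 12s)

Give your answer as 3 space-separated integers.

Processing requests:
  req#1 t=3s (window 1): ALLOW
  req#2 t=4s (window 1): ALLOW
  req#3 t=4s (window 1): ALLOW
  req#4 t=4s (window 1): ALLOW
  req#5 t=4s (window 1): ALLOW
  req#6 t=6s (window 2): ALLOW
  req#7 t=6s (window 2): ALLOW
  req#8 t=6s (window 2): ALLOW
  req#9 t=7s (window 2): ALLOW
  req#10 t=7s (window 2): ALLOW
  req#11 t=7s (window 2): DENY
  req#12 t=7s (window 2): DENY
  req#13 t=7s (window 2): DENY
  req#14 t=8s (window 2): DENY
  req#15 t=8s (window 2): DENY
  req#16 t=8s (window 2): DENY
  req#17 t=8s (window 2): DENY
  req#18 t=8s (window 2): DENY
  req#19 t=9s (window 3): ALLOW
  req#20 t=9s (window 3): ALLOW
  req#21 t=9s (window 3): ALLOW

Allowed counts by window: 5 5 3

Answer: 5 5 3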